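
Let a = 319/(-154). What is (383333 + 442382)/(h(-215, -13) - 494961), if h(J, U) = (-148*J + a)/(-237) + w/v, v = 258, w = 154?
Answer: -23561612382/14127426989 ≈ -1.6678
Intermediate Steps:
a = -29/14 (a = 319*(-1/154) = -29/14 ≈ -2.0714)
h(J, U) = 28803/47558 + 148*J/237 (h(J, U) = (-148*J - 29/14)/(-237) + 154/258 = (-29/14 - 148*J)*(-1/237) + 154*(1/258) = (29/3318 + 148*J/237) + 77/129 = 28803/47558 + 148*J/237)
(383333 + 442382)/(h(-215, -13) - 494961) = (383333 + 442382)/((28803/47558 + (148/237)*(-215)) - 494961) = 825715/((28803/47558 - 31820/237) - 494961) = 825715/(-19069231/142674 - 494961) = 825715/(-70637134945/142674) = 825715*(-142674/70637134945) = -23561612382/14127426989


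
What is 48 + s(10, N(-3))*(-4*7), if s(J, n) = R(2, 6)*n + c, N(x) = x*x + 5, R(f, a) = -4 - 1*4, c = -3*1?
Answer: 3268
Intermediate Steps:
c = -3
R(f, a) = -8 (R(f, a) = -4 - 4 = -8)
N(x) = 5 + x**2 (N(x) = x**2 + 5 = 5 + x**2)
s(J, n) = -3 - 8*n (s(J, n) = -8*n - 3 = -3 - 8*n)
48 + s(10, N(-3))*(-4*7) = 48 + (-3 - 8*(5 + (-3)**2))*(-4*7) = 48 + (-3 - 8*(5 + 9))*(-28) = 48 + (-3 - 8*14)*(-28) = 48 + (-3 - 112)*(-28) = 48 - 115*(-28) = 48 + 3220 = 3268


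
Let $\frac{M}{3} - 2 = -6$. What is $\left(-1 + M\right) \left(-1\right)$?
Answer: $13$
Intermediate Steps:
$M = -12$ ($M = 6 + 3 \left(-6\right) = 6 - 18 = -12$)
$\left(-1 + M\right) \left(-1\right) = \left(-1 - 12\right) \left(-1\right) = \left(-13\right) \left(-1\right) = 13$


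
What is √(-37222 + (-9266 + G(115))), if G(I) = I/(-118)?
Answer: I*√647312482/118 ≈ 215.61*I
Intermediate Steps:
G(I) = -I/118 (G(I) = I*(-1/118) = -I/118)
√(-37222 + (-9266 + G(115))) = √(-37222 + (-9266 - 1/118*115)) = √(-37222 + (-9266 - 115/118)) = √(-37222 - 1093503/118) = √(-5485699/118) = I*√647312482/118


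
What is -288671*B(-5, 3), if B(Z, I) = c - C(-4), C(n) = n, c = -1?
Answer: -866013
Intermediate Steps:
B(Z, I) = 3 (B(Z, I) = -1 - 1*(-4) = -1 + 4 = 3)
-288671*B(-5, 3) = -288671*3 = -866013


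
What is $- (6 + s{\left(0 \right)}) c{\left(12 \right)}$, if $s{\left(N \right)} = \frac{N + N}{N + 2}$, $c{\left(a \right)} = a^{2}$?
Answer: $-864$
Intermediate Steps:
$s{\left(N \right)} = \frac{2 N}{2 + N}$
$- (6 + s{\left(0 \right)}) c{\left(12 \right)} = - (6 + 2 \cdot 0 \frac{1}{2 + 0}) 12^{2} = - (6 + 2 \cdot 0 \cdot \frac{1}{2}) 144 = - (6 + 0) 144 = \left(-1\right) 6 \cdot 144 = \left(-6\right) 144 = -864$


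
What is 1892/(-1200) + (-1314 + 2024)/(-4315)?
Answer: -450799/258900 ≈ -1.7412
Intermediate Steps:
1892/(-1200) + (-1314 + 2024)/(-4315) = 1892*(-1/1200) + 710*(-1/4315) = -473/300 - 142/863 = -450799/258900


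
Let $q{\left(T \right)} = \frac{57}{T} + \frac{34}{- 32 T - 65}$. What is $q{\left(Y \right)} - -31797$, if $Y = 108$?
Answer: $\frac{4030526207}{126756} \approx 31798.0$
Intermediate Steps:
$q{\left(T \right)} = \frac{34}{-65 - 32 T} + \frac{57}{T}$ ($q{\left(T \right)} = \frac{57}{T} + \frac{34}{-65 - 32 T} = \frac{34}{-65 - 32 T} + \frac{57}{T}$)
$q{\left(Y \right)} - -31797 = \frac{5 \left(741 + 358 \cdot 108\right)}{108 \left(65 + 32 \cdot 108\right)} - -31797 = 5 \cdot \frac{1}{108} \frac{1}{65 + 3456} \left(741 + 38664\right) + 31797 = 5 \cdot \frac{1}{108} \cdot \frac{1}{3521} \cdot 39405 + 31797 = \frac{65675}{126756} + 31797 = \frac{4030526207}{126756}$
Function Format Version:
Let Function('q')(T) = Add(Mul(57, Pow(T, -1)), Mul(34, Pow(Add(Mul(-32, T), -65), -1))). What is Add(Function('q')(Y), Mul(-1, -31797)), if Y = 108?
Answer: Rational(4030526207, 126756) ≈ 31798.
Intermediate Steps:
Function('q')(T) = Add(Mul(34, Pow(Add(-65, Mul(-32, T)), -1)), Mul(57, Pow(T, -1))) (Function('q')(T) = Add(Mul(57, Pow(T, -1)), Mul(34, Pow(Add(-65, Mul(-32, T)), -1))) = Add(Mul(34, Pow(Add(-65, Mul(-32, T)), -1)), Mul(57, Pow(T, -1))))
Add(Function('q')(Y), Mul(-1, -31797)) = Add(Mul(5, Pow(108, -1), Pow(Add(65, Mul(32, 108)), -1), Add(741, Mul(358, 108))), Mul(-1, -31797)) = Add(Mul(5, Rational(1, 108), Pow(Add(65, 3456), -1), Add(741, 38664)), 31797) = Add(Mul(5, Rational(1, 108), Pow(3521, -1), 39405), 31797) = Add(Mul(5, Rational(1, 108), Rational(1, 3521), 39405), 31797) = Add(Rational(65675, 126756), 31797) = Rational(4030526207, 126756)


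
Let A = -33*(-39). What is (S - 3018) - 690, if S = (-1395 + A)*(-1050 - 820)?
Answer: 198252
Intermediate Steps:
A = 1287
S = 201960 (S = (-1395 + 1287)*(-1050 - 820) = -108*(-1870) = 201960)
(S - 3018) - 690 = (201960 - 3018) - 690 = 198942 - 690 = 198252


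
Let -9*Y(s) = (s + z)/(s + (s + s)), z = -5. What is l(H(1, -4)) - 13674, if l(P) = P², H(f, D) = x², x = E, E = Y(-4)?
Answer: -283544063/20736 ≈ -13674.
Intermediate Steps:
Y(s) = -(-5 + s)/(27*s) (Y(s) = -(s - 5)/(9*(s + (s + s))) = -(-5 + s)/(9*(s + 2*s)) = -(-5 + s)/(9*(3*s)) = -(-5 + s)*1/(3*s)/9 = -(-5 + s)/(27*s))
E = -1/12 (E = (1/27)*(5 - 1*(-4))/(-4) = (1/27)*(-¼)*(5 + 4) = (1/27)*(-¼)*9 = -1/12 ≈ -0.083333)
x = -1/12 ≈ -0.083333
H(f, D) = 1/144 (H(f, D) = (-1/12)² = 1/144)
l(H(1, -4)) - 13674 = (1/144)² - 13674 = 1/20736 - 13674 = -283544063/20736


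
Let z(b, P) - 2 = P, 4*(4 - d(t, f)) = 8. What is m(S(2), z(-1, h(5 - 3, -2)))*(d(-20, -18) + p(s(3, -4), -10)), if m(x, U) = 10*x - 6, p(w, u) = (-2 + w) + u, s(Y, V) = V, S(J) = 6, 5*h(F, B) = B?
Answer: -756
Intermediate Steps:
h(F, B) = B/5
d(t, f) = 2 (d(t, f) = 4 - ¼*8 = 4 - 2 = 2)
z(b, P) = 2 + P
p(w, u) = -2 + u + w
m(x, U) = -6 + 10*x
m(S(2), z(-1, h(5 - 3, -2)))*(d(-20, -18) + p(s(3, -4), -10)) = (-6 + 10*6)*(2 + (-2 - 10 - 4)) = (-6 + 60)*(2 - 16) = 54*(-14) = -756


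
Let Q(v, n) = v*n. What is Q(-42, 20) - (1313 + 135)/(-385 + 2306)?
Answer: -1615088/1921 ≈ -840.75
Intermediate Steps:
Q(v, n) = n*v
Q(-42, 20) - (1313 + 135)/(-385 + 2306) = 20*(-42) - (1313 + 135)/(-385 + 2306) = -840 - 1448/1921 = -1615088/1921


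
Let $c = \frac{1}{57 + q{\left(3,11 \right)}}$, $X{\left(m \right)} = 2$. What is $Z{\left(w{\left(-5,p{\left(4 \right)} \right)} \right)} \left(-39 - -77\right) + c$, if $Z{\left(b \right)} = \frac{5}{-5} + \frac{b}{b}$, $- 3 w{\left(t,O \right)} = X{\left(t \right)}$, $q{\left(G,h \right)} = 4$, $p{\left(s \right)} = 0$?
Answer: $\frac{1}{61} \approx 0.016393$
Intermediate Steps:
$w{\left(t,O \right)} = - \frac{2}{3}$ ($w{\left(t,O \right)} = \left(- \frac{1}{3}\right) 2 = - \frac{2}{3}$)
$c = \frac{1}{61}$ ($c = \frac{1}{57 + 4} = \frac{1}{61} \approx 0.016393$)
$Z{\left(b \right)} = 0$ ($Z{\left(b \right)} = 5 \left(- \frac{1}{5}\right) + 1 = -1 + 1 = 0$)
$Z{\left(w{\left(-5,p{\left(4 \right)} \right)} \right)} \left(-39 - -77\right) + c = 0 \left(-39 - -77\right) + \frac{1}{61} = 0 \left(-39 + 77\right) + \frac{1}{61} = 0 \cdot 38 + \frac{1}{61} = 0 + \frac{1}{61} = \frac{1}{61}$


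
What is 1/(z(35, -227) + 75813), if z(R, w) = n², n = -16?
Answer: 1/76069 ≈ 1.3146e-5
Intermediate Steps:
z(R, w) = 256 (z(R, w) = (-16)² = 256)
1/(z(35, -227) + 75813) = 1/(256 + 75813) = 1/76069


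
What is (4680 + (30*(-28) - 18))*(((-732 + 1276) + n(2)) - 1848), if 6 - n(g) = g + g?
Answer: -4976244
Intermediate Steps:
n(g) = 6 - 2*g (n(g) = 6 - (g + g) = 6 - 2*g)
(4680 + (30*(-28) - 18))*(((-732 + 1276) + n(2)) - 1848) = (4680 + (30*(-28) - 18))*(((-732 + 1276) + (6 - 2*2)) - 1848) = (4680 + (-840 - 18))*((544 + (6 - 4)) - 1848) = (4680 - 858)*((544 + 2) - 1848) = 3822*(546 - 1848) = 3822*(-1302) = -4976244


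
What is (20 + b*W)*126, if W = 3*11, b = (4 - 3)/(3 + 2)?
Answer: 16758/5 ≈ 3351.6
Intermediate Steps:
b = 1/5 ≈ 0.20000
W = 33
(20 + b*W)*126 = (20 + (1/5)*33)*126 = (20 + 33/5)*126 = (133/5)*126 = 16758/5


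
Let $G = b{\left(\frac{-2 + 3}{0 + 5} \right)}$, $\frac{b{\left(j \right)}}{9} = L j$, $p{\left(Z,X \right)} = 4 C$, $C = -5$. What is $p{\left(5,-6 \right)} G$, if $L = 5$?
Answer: $-180$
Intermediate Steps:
$p{\left(Z,X \right)} = -20$ ($p{\left(Z,X \right)} = 4 \left(-5\right) = -20$)
$b{\left(j \right)} = 45 j$ ($b{\left(j \right)} = 9 \cdot 5 j = 45 j$)
$G = 9$ ($G = 45 \frac{-2 + 3}{0 + 5} = 45 \cdot 1 \cdot \frac{1}{5} = 45 \cdot \frac{1}{5} = 9$)
$p{\left(5,-6 \right)} G = \left(-20\right) 9 = -180$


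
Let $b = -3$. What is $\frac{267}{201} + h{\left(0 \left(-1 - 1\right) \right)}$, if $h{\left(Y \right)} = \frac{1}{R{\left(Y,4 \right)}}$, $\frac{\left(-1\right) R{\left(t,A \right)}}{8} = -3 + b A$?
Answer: $\frac{10747}{8040} \approx 1.3367$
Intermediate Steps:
$R{\left(t,A \right)} = 24 + 24 A$ ($R{\left(t,A \right)} = - 8 \left(-3 - 3 A\right) = 24 + 24 A$)
$h{\left(Y \right)} = \frac{1}{120}$ ($h{\left(Y \right)} = \frac{1}{24 + 24 \cdot 4} = \frac{1}{24 + 96} = \frac{1}{120}$)
$\frac{267}{201} + h{\left(0 \left(-1 - 1\right) \right)} = \frac{267}{201} + \frac{1}{120} = 267 \cdot \frac{1}{201} + \frac{1}{120} = \frac{89}{67} + \frac{1}{120} = \frac{10747}{8040}$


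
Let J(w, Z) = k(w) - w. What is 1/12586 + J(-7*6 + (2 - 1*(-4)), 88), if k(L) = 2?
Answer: 478269/12586 ≈ 38.000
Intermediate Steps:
J(w, Z) = 2 - w
1/12586 + J(-7*6 + (2 - 1*(-4)), 88) = 1/12586 + (2 - (-7*6 + (2 - 1*(-4)))) = 1/12586 + (2 - (-42 + (2 + 4))) = 1/12586 + (2 - (-42 + 6)) = 1/12586 + (2 - 1*(-36)) = 1/12586 + (2 + 36) = 1/12586 + 38 = 478269/12586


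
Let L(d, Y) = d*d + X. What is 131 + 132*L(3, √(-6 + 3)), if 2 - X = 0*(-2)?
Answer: 1583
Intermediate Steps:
X = 2 (X = 2 - 0*(-2) = 2 - 1*0 = 2 + 0 = 2)
L(d, Y) = 2 + d² (L(d, Y) = d*d + 2 = d² + 2 = 2 + d²)
131 + 132*L(3, √(-6 + 3)) = 131 + 132*(2 + 3²) = 131 + 132*(2 + 9) = 131 + 132*11 = 131 + 1452 = 1583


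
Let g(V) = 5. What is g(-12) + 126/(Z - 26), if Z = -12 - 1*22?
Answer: 29/10 ≈ 2.9000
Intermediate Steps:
Z = -34 (Z = -12 - 22 = -34)
g(-12) + 126/(Z - 26) = 5 + 126/(-34 - 26) = 5 + 126/(-60) = 5 + 126*(-1/60) = 5 - 21/10 = 29/10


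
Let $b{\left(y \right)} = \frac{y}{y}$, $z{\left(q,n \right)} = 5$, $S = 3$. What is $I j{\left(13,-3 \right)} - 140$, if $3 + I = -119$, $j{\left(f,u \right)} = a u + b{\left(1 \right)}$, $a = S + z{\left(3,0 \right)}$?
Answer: $2666$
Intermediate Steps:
$b{\left(y \right)} = 1$
$a = 8$ ($a = 3 + 5 = 8$)
$j{\left(f,u \right)} = 1 + 8 u$ ($j{\left(f,u \right)} = 8 u + 1 = 1 + 8 u$)
$I = -122$ ($I = -3 - 119 = -122$)
$I j{\left(13,-3 \right)} - 140 = - 122 \left(1 + 8 \left(-3\right)\right) - 140 = - 122 \left(1 - 24\right) - 140 = \left(-122\right) \left(-23\right) - 140 = 2806 - 140 = 2666$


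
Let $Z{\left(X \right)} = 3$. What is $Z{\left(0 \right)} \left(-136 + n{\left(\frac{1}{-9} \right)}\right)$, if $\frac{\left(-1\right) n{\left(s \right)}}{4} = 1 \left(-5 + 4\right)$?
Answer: $-396$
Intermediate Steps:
$n{\left(s \right)} = 4$ ($n{\left(s \right)} = - 4 \cdot 1 \left(-5 + 4\right) = - 4 \cdot 1 \left(-1\right) = \left(-4\right) \left(-1\right) = 4$)
$Z{\left(0 \right)} \left(-136 + n{\left(\frac{1}{-9} \right)}\right) = 3 \left(-136 + 4\right) = 3 \left(-132\right) = -396$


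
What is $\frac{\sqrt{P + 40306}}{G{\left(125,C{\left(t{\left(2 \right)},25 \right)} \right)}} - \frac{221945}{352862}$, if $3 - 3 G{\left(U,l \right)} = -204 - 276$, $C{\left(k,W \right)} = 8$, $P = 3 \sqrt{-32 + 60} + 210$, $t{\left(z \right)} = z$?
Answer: $- \frac{221945}{352862} + \frac{\sqrt{40516 + 6 \sqrt{7}}}{161} \approx 0.62148$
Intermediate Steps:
$P = 210 + 6 \sqrt{7}$ ($P = 3 \sqrt{28} + 210 = 3 \cdot 2 \sqrt{7} + 210 = 6 \sqrt{7} + 210 = 210 + 6 \sqrt{7} \approx 225.87$)
$G{\left(U,l \right)} = 161$ ($G{\left(U,l \right)} = 1 - \frac{-204 - 276}{3} = 1 - -160 = 1 + 160 = 161$)
$\frac{\sqrt{P + 40306}}{G{\left(125,C{\left(t{\left(2 \right)},25 \right)} \right)}} - \frac{221945}{352862} = \frac{\sqrt{\left(210 + 6 \sqrt{7}\right) + 40306}}{161} - \frac{221945}{352862} = \sqrt{40516 + 6 \sqrt{7}} \cdot \frac{1}{161} - \frac{221945}{352862} = \frac{\sqrt{40516 + 6 \sqrt{7}}}{161} - \frac{221945}{352862} = - \frac{221945}{352862} + \frac{\sqrt{40516 + 6 \sqrt{7}}}{161}$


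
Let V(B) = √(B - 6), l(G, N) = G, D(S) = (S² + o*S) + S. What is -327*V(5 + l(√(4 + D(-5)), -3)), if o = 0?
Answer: -327*√(-1 + 2*√6) ≈ -645.69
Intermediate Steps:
D(S) = S + S² (D(S) = (S² + 0*S) + S = (S² + 0) + S = S² + S = S + S²)
V(B) = √(-6 + B)
-327*V(5 + l(√(4 + D(-5)), -3)) = -327*√(-6 + (5 + √(4 - 5*(1 - 5)))) = -327*√(-6 + (5 + √(4 - 5*(-4)))) = -327*√(-6 + (5 + √(4 + 20))) = -327*√(-6 + (5 + √24)) = -327*√(-6 + (5 + 2*√6)) = -327*√(-1 + 2*√6)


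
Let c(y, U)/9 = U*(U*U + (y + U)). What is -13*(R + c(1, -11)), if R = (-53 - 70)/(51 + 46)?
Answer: 13858728/97 ≈ 1.4287e+5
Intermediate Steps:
c(y, U) = 9*U*(U + y + U²) (c(y, U) = 9*(U*(U*U + (y + U))) = 9*(U*(U² + (U + y))) = 9*(U*(U + y + U²)) = 9*U*(U + y + U²))
R = -123/97 ≈ -1.2680
-13*(R + c(1, -11)) = -13*(-123/97 + 9*(-11)*(-11 + 1 + (-11)²)) = -13*(-123/97 + 9*(-11)*(-11 + 1 + 121)) = -13*(-123/97 + 9*(-11)*111) = -13*(-123/97 - 10989) = -13*(-1066056/97) = 13858728/97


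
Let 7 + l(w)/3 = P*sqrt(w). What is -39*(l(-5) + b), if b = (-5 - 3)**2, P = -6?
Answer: -1677 + 702*I*sqrt(5) ≈ -1677.0 + 1569.7*I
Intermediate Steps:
b = 64 (b = (-8)**2 = 64)
l(w) = -21 - 18*sqrt(w) (l(w) = -21 + 3*(-6*sqrt(w)) = -21 - 18*sqrt(w))
-39*(l(-5) + b) = -39*((-21 - 18*I*sqrt(5)) + 64) = -39*(43 - 18*I*sqrt(5)) = -1677 + 702*I*sqrt(5)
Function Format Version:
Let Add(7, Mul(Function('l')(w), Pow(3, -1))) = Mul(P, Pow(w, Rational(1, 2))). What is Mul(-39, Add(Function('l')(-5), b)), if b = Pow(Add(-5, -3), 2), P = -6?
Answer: Add(-1677, Mul(702, I, Pow(5, Rational(1, 2)))) ≈ Add(-1677.0, Mul(1569.7, I))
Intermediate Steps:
b = 64 (b = Pow(-8, 2) = 64)
Function('l')(w) = Add(-21, Mul(-18, Pow(w, Rational(1, 2)))) (Function('l')(w) = Add(-21, Mul(3, Mul(-6, Pow(w, Rational(1, 2))))) = Add(-21, Mul(-18, Pow(w, Rational(1, 2)))))
Mul(-39, Add(Function('l')(-5), b)) = Mul(-39, Add(Add(-21, Mul(-18, Pow(-5, Rational(1, 2)))), 64)) = Mul(-39, Add(Add(-21, Mul(-18, Mul(I, Pow(5, Rational(1, 2))))), 64)) = Mul(-39, Add(Add(-21, Mul(-18, I, Pow(5, Rational(1, 2)))), 64)) = Mul(-39, Add(43, Mul(-18, I, Pow(5, Rational(1, 2))))) = Add(-1677, Mul(702, I, Pow(5, Rational(1, 2))))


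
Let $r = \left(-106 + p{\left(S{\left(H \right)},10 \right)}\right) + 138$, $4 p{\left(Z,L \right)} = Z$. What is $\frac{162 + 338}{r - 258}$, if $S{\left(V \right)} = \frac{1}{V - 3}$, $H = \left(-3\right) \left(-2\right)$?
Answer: $- \frac{6000}{2711} \approx -2.2132$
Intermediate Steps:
$H = 6$
$S{\left(V \right)} = \frac{1}{-3 + V}$
$p{\left(Z,L \right)} = \frac{Z}{4}$
$r = \frac{385}{12}$ ($r = \left(-106 + \frac{1}{4 \left(-3 + 6\right)}\right) + 138 = \left(-106 + \frac{1}{4 \cdot 3}\right) + 138 = \left(-106 + \frac{1}{4} \cdot \frac{1}{3}\right) + 138 = \left(-106 + \frac{1}{12}\right) + 138 = - \frac{1271}{12} + 138 = \frac{385}{12} \approx 32.083$)
$\frac{162 + 338}{r - 258} = \frac{162 + 338}{\frac{385}{12} - 258} = \frac{500}{- \frac{2711}{12}} = 500 \left(- \frac{12}{2711}\right) = - \frac{6000}{2711}$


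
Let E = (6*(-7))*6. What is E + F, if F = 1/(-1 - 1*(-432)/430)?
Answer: -37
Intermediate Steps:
F = 215 (F = 1/(-1 + 432*(1/430)) = 1/(-1 + 216/215) = 1/(1/215) = 215)
E = -252 (E = -42*6 = -252)
E + F = -252 + 215 = -37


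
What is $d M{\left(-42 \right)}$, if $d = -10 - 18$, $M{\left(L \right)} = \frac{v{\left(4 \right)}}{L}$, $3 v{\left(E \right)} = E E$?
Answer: $\frac{32}{9} \approx 3.5556$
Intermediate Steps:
$v{\left(E \right)} = \frac{E^{2}}{3}$ ($v{\left(E \right)} = \frac{E E}{3} = \frac{E^{2}}{3}$)
$M{\left(L \right)} = \frac{16}{3 L}$ ($M{\left(L \right)} = \frac{\frac{1}{3} \cdot 4^{2}}{L} = \frac{\frac{1}{3} \cdot 16}{L} = \frac{16}{3 L}$)
$d = -28$
$d M{\left(-42 \right)} = - 28 \frac{16}{3 \left(-42\right)} = - 28 \cdot \frac{16}{3} \left(- \frac{1}{42}\right) = \left(-28\right) \left(- \frac{8}{63}\right) = \frac{32}{9}$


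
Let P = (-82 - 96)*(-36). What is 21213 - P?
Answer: 14805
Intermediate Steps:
P = 6408 (P = -178*(-36) = 6408)
21213 - P = 21213 - 1*6408 = 21213 - 6408 = 14805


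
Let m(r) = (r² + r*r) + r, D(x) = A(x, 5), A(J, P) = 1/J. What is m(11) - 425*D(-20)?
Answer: 1097/4 ≈ 274.25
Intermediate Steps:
D(x) = 1/x
m(r) = r + 2*r² (m(r) = (r² + r²) + r = 2*r² + r = r + 2*r²)
m(11) - 425*D(-20) = 11*(1 + 2*11) - 425/(-20) = 11*(1 + 22) - 425*(-1/20) = 11*23 + 85/4 = 253 + 85/4 = 1097/4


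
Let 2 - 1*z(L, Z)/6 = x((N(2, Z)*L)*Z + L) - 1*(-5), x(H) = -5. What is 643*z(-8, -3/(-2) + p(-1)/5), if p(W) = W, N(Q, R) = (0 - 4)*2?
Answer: 7716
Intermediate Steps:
N(Q, R) = -8 (N(Q, R) = -4*2 = -8)
z(L, Z) = 12 (z(L, Z) = 12 - 6*(-5 - 1*(-5)) = 12 - 6*(-5 + 5) = 12 - 6*0 = 12 + 0 = 12)
643*z(-8, -3/(-2) + p(-1)/5) = 643*12 = 7716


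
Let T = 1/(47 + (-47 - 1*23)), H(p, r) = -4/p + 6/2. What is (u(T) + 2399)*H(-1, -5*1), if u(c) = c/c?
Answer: 16800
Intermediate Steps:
H(p, r) = 3 - 4/p (H(p, r) = -4/p + 6*(½) = -4/p + 3 = 3 - 4/p)
T = -1/23 (T = 1/(47 + (-47 - 23)) = 1/(47 - 70) = 1/(-23) = -1/23 ≈ -0.043478)
u(c) = 1
(u(T) + 2399)*H(-1, -5*1) = (1 + 2399)*(3 - 4/(-1)) = 2400*(3 - 4*(-1)) = 2400*(3 + 4) = 2400*7 = 16800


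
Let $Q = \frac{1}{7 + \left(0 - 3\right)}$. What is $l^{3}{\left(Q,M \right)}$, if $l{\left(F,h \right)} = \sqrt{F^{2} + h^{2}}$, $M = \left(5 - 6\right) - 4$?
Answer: $\frac{401 \sqrt{401}}{64} \approx 125.47$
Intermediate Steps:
$Q = \frac{1}{4}$ ($Q = \frac{1}{7 + \left(0 - 3\right)} = \frac{1}{7 - 3} = \frac{1}{4} \approx 0.25$)
$M = -5$ ($M = \left(5 - 6\right) - 4 = -1 - 4 = -5$)
$l^{3}{\left(Q,M \right)} = \left(\sqrt{\left(\frac{1}{4}\right)^{2} + \left(-5\right)^{2}}\right)^{3} = \left(\sqrt{\frac{1}{16} + 25}\right)^{3} = \left(\sqrt{\frac{401}{16}}\right)^{3} = \left(\frac{\sqrt{401}}{4}\right)^{3} = \frac{401 \sqrt{401}}{64}$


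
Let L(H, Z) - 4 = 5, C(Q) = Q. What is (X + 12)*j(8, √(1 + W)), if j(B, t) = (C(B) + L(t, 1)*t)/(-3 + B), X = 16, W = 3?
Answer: 728/5 ≈ 145.60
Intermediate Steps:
L(H, Z) = 9 (L(H, Z) = 4 + 5 = 9)
j(B, t) = (B + 9*t)/(-3 + B)
(X + 12)*j(8, √(1 + W)) = (16 + 12)*((8 + 9*√(1 + 3))/(-3 + 8)) = 28*((8 + 9*√4)/5) = 28*((8 + 9*2)/5) = 28*((8 + 18)/5) = 28*((⅕)*26) = 28*(26/5) = 728/5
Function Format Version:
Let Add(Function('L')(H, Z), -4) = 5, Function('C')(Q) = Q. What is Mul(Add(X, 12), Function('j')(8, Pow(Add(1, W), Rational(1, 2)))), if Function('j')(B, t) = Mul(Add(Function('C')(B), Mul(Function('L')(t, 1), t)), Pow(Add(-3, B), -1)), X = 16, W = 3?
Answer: Rational(728, 5) ≈ 145.60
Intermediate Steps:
Function('L')(H, Z) = 9 (Function('L')(H, Z) = Add(4, 5) = 9)
Function('j')(B, t) = Mul(Pow(Add(-3, B), -1), Add(B, Mul(9, t))) (Function('j')(B, t) = Mul(Add(B, Mul(9, t)), Pow(Add(-3, B), -1)) = Mul(Pow(Add(-3, B), -1), Add(B, Mul(9, t))))
Mul(Add(X, 12), Function('j')(8, Pow(Add(1, W), Rational(1, 2)))) = Mul(Add(16, 12), Mul(Pow(Add(-3, 8), -1), Add(8, Mul(9, Pow(Add(1, 3), Rational(1, 2)))))) = Mul(28, Mul(Pow(5, -1), Add(8, Mul(9, Pow(4, Rational(1, 2)))))) = Mul(28, Mul(Rational(1, 5), Add(8, Mul(9, 2)))) = Mul(28, Mul(Rational(1, 5), Add(8, 18))) = Mul(28, Mul(Rational(1, 5), 26)) = Mul(28, Rational(26, 5)) = Rational(728, 5)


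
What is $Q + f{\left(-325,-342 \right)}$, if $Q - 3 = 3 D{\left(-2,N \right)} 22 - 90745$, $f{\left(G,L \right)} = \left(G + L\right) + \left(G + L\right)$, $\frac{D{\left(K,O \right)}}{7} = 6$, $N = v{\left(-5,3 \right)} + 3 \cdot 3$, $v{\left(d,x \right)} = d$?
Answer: $-89304$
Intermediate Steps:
$N = 4$ ($N = -5 + 3 \cdot 3 = -5 + 9 = 4$)
$D{\left(K,O \right)} = 42$ ($D{\left(K,O \right)} = 7 \cdot 6 = 42$)
$f{\left(G,L \right)} = 2 G + 2 L$
$Q = -87970$ ($Q = 3 - \left(90745 - 3 \cdot 42 \cdot 22\right) = 3 + \left(126 \cdot 22 - 90745\right) = 3 + \left(2772 - 90745\right) = 3 - 87973 = -87970$)
$Q + f{\left(-325,-342 \right)} = -87970 + \left(2 \left(-325\right) + 2 \left(-342\right)\right) = -87970 - 1334 = -89304$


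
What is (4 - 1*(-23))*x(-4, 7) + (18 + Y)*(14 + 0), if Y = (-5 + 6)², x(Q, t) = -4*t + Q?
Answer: -598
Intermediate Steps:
x(Q, t) = Q - 4*t
Y = 1 (Y = 1² = 1)
(4 - 1*(-23))*x(-4, 7) + (18 + Y)*(14 + 0) = (4 - 1*(-23))*(-4 - 4*7) + (18 + 1)*(14 + 0) = (4 + 23)*(-4 - 28) + 19*14 = 27*(-32) + 266 = -864 + 266 = -598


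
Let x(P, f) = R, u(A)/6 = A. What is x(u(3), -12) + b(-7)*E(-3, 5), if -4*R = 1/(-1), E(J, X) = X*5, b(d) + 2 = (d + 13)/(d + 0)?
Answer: -1993/28 ≈ -71.179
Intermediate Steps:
u(A) = 6*A
b(d) = -2 + (13 + d)/d (b(d) = -2 + (d + 13)/(d + 0) = -2 + (13 + d)/d)
E(J, X) = 5*X
R = ¼ (R = -¼/(-1) = -¼*(-1) = ¼ ≈ 0.25000)
x(P, f) = ¼
x(u(3), -12) + b(-7)*E(-3, 5) = ¼ + ((13 - 1*(-7))/(-7))*(5*5) = ¼ - (13 + 7)/7*25 = ¼ - ⅐*20*25 = ¼ - 20/7*25 = ¼ - 500/7 = -1993/28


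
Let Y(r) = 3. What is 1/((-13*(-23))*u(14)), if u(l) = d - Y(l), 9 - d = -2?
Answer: 1/2392 ≈ 0.00041806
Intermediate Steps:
d = 11 (d = 9 - 1*(-2) = 9 + 2 = 11)
u(l) = 8 (u(l) = 11 - 1*3 = 11 - 3 = 8)
1/((-13*(-23))*u(14)) = 1/(-13*(-23)*8) = 1/(299*8) = 1/2392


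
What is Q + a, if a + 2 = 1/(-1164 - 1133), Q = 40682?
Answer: 93441959/2297 ≈ 40680.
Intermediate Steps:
a = -4595/2297 (a = -2 + 1/(-1164 - 1133) = -2 + 1/(-2297) = -2 - 1/2297 = -4595/2297 ≈ -2.0004)
Q + a = 40682 - 4595/2297 = 93441959/2297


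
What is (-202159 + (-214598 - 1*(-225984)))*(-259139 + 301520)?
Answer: -8085150513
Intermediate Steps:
(-202159 + (-214598 - 1*(-225984)))*(-259139 + 301520) = (-202159 + (-214598 + 225984))*42381 = (-202159 + 11386)*42381 = -190773*42381 = -8085150513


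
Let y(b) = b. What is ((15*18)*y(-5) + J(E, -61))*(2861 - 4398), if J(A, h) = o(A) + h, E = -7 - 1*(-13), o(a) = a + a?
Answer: 2150263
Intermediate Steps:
o(a) = 2*a
E = 6 (E = -7 + 13 = 6)
J(A, h) = h + 2*A (J(A, h) = 2*A + h = h + 2*A)
((15*18)*y(-5) + J(E, -61))*(2861 - 4398) = ((15*18)*(-5) + (-61 + 2*6))*(2861 - 4398) = (270*(-5) + (-61 + 12))*(-1537) = (-1350 - 49)*(-1537) = -1399*(-1537) = 2150263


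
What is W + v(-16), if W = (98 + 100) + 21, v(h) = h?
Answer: 203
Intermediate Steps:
W = 219 (W = 198 + 21 = 219)
W + v(-16) = 219 - 16 = 203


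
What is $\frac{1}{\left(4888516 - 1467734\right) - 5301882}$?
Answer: $- \frac{1}{1881100} \approx -5.316 \cdot 10^{-7}$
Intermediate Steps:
$\frac{1}{\left(4888516 - 1467734\right) - 5301882} = \frac{1}{3420782 - 5301882} = \frac{1}{-1881100} = - \frac{1}{1881100}$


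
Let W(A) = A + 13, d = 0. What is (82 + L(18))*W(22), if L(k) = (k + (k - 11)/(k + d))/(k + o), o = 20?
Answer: 1974665/684 ≈ 2886.9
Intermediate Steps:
W(A) = 13 + A
L(k) = (k + (-11 + k)/k)/(20 + k) (L(k) = (k + (k - 11)/(k + 0))/(k + 20) = (k + (-11 + k)/k)/(20 + k))
(82 + L(18))*W(22) = (82 + (-11 + 18 + 18²)/(18*(20 + 18)))*(13 + 22) = (82 + (1/18)*(-11 + 18 + 324)/38)*35 = (82 + (1/18)*(1/38)*331)*35 = (82 + 331/684)*35 = (56419/684)*35 = 1974665/684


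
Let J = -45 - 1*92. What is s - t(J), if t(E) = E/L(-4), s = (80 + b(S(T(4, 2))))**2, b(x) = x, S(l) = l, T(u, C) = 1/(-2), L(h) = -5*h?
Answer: 63271/10 ≈ 6327.1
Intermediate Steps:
T(u, C) = -1/2
J = -137 (J = -45 - 92 = -137)
s = 25281/4 (s = (80 - 1/2)**2 = (159/2)**2 = 25281/4 ≈ 6320.3)
t(E) = E/20 (t(E) = E/((-5*(-4))) = E/20)
s - t(J) = 25281/4 - (-137)/20 = 25281/4 - 1*(-137/20) = 25281/4 + 137/20 = 63271/10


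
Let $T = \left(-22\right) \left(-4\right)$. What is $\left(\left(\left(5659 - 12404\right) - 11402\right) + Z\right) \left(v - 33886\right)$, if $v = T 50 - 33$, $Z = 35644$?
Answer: $-516493943$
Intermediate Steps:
$T = 88$
$v = 4367$ ($v = 88 \cdot 50 - 33 = 4400 - 33 = 4367$)
$\left(\left(\left(5659 - 12404\right) - 11402\right) + Z\right) \left(v - 33886\right) = \left(\left(\left(5659 - 12404\right) - 11402\right) + 35644\right) \left(4367 - 33886\right) = \left(\left(-6745 - 11402\right) + 35644\right) \left(-29519\right) = \left(-18147 + 35644\right) \left(-29519\right) = 17497 \left(-29519\right) = -516493943$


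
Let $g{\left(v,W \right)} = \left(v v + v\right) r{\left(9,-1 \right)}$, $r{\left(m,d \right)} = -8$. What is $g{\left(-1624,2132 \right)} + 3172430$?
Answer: $-17913586$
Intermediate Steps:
$g{\left(v,W \right)} = - 8 v - 8 v^{2}$ ($g{\left(v,W \right)} = \left(v v + v\right) \left(-8\right) = \left(v^{2} + v\right) \left(-8\right) = \left(v + v^{2}\right) \left(-8\right) = - 8 v - 8 v^{2}$)
$g{\left(-1624,2132 \right)} + 3172430 = \left(-8\right) \left(-1624\right) \left(1 - 1624\right) + 3172430 = \left(-8\right) \left(-1624\right) \left(-1623\right) + 3172430 = -21086016 + 3172430 = -17913586$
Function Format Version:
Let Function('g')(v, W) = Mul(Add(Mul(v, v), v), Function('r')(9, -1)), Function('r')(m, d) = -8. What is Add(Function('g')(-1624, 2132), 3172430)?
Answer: -17913586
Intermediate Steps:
Function('g')(v, W) = Add(Mul(-8, v), Mul(-8, Pow(v, 2))) (Function('g')(v, W) = Mul(Add(Mul(v, v), v), -8) = Mul(Add(Pow(v, 2), v), -8) = Mul(Add(v, Pow(v, 2)), -8) = Add(Mul(-8, v), Mul(-8, Pow(v, 2))))
Add(Function('g')(-1624, 2132), 3172430) = Add(Mul(-8, -1624, Add(1, -1624)), 3172430) = Add(Mul(-8, -1624, -1623), 3172430) = Add(-21086016, 3172430) = -17913586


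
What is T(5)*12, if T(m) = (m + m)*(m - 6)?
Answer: -120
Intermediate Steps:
T(m) = 2*m*(-6 + m) (T(m) = (2*m)*(-6 + m) = 2*m*(-6 + m))
T(5)*12 = (2*5*(-6 + 5))*12 = (2*5*(-1))*12 = -10*12 = -120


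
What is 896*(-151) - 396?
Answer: -135692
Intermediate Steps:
896*(-151) - 396 = -135296 - 396 = -135692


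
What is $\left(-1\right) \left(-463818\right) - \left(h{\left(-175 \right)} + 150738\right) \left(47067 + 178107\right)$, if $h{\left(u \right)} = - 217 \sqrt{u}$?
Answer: $-33941814594 + 244313790 i \sqrt{7} \approx -3.3942 \cdot 10^{10} + 6.4639 \cdot 10^{8} i$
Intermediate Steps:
$\left(-1\right) \left(-463818\right) - \left(h{\left(-175 \right)} + 150738\right) \left(47067 + 178107\right) = \left(-1\right) \left(-463818\right) - \left(- 217 \sqrt{-175} + 150738\right) \left(47067 + 178107\right) = 463818 - \left(- 217 \cdot 5 i \sqrt{7} + 150738\right) 225174 = 463818 - \left(- 1085 i \sqrt{7} + 150738\right) 225174 = 463818 - \left(150738 - 1085 i \sqrt{7}\right) 225174 = 463818 - \left(33942278412 - 244313790 i \sqrt{7}\right) = -33941814594 + 244313790 i \sqrt{7}$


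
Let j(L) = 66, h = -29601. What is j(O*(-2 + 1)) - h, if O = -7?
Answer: 29667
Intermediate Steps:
j(O*(-2 + 1)) - h = 66 - 1*(-29601) = 66 + 29601 = 29667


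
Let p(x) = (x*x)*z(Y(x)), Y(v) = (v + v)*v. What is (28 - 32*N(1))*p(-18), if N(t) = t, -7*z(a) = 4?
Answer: 5184/7 ≈ 740.57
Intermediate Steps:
Y(v) = 2*v**2 (Y(v) = (2*v)*v = 2*v**2)
z(a) = -4/7 (z(a) = -1/7*4 = -4/7)
p(x) = -4*x**2/7 (p(x) = (x*x)*(-4/7) = x**2*(-4/7) = -4*x**2/7)
(28 - 32*N(1))*p(-18) = (28 - 32*1)*(-4/7*(-18)**2) = (28 - 32)*(-4/7*324) = -4*(-1296/7) = 5184/7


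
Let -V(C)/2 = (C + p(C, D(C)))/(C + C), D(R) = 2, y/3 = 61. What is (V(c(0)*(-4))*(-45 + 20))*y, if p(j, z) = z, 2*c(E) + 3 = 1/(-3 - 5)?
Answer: 6039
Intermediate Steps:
y = 183 (y = 3*61 = 183)
c(E) = -25/16 (c(E) = -3/2 + 1/(2*(-3 - 5)) = -3/2 + (1/2)/(-8) = -3/2 + (1/2)*(-1/8) = -3/2 - 1/16 = -25/16)
V(C) = -(2 + C)/C (V(C) = -2*(C + 2)/(C + C) = -2*(2 + C)/(2*C) = -2*(2 + C)*1/(2*C) = -(2 + C)/C)
(V(c(0)*(-4))*(-45 + 20))*y = (((-2 - (-25)*(-4)/16)/((-25/16*(-4))))*(-45 + 20))*183 = (((-2 - 1*25/4)/(25/4))*(-25))*183 = ((4*(-2 - 25/4)/25)*(-25))*183 = (((4/25)*(-33/4))*(-25))*183 = -33/25*(-25)*183 = 33*183 = 6039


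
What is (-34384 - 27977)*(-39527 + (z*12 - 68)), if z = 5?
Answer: 2465442135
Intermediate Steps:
(-34384 - 27977)*(-39527 + (z*12 - 68)) = (-34384 - 27977)*(-39527 + (5*12 - 68)) = -62361*(-39527 + (60 - 68)) = -62361*(-39527 - 8) = -62361*(-39535) = 2465442135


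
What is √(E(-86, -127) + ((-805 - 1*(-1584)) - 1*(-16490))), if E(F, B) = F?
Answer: √17183 ≈ 131.08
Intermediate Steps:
√(E(-86, -127) + ((-805 - 1*(-1584)) - 1*(-16490))) = √(-86 + ((-805 - 1*(-1584)) - 1*(-16490))) = √(-86 + ((-805 + 1584) + 16490)) = √(-86 + (779 + 16490)) = √(-86 + 17269) = √17183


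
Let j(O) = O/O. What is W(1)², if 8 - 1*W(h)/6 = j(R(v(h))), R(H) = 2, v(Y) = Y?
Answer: 1764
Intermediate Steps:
j(O) = 1
W(h) = 42 (W(h) = 48 - 6*1 = 48 - 6 = 42)
W(1)² = 42² = 1764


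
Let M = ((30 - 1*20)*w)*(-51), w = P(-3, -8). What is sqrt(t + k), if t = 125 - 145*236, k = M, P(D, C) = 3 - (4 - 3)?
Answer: I*sqrt(35115) ≈ 187.39*I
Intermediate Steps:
P(D, C) = 2 (P(D, C) = 3 - 1*1 = 3 - 1 = 2)
w = 2
M = -1020 (M = ((30 - 1*20)*2)*(-51) = ((30 - 20)*2)*(-51) = (10*2)*(-51) = 20*(-51) = -1020)
k = -1020
t = -34095 (t = 125 - 34220 = -34095)
sqrt(t + k) = sqrt(-34095 - 1020) = sqrt(-35115) = I*sqrt(35115)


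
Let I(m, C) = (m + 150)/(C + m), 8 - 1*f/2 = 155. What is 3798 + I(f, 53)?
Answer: 915462/241 ≈ 3798.6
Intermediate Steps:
f = -294 (f = 16 - 2*155 = 16 - 310 = -294)
I(m, C) = (150 + m)/(C + m)
3798 + I(f, 53) = 3798 + (150 - 294)/(53 - 294) = 3798 - 144/(-241) = 3798 - 1/241*(-144) = 3798 + 144/241 = 915462/241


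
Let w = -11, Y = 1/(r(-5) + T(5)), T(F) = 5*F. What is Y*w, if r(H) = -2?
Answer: -11/23 ≈ -0.47826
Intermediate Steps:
Y = 1/23 (Y = 1/(-2 + 5*5) = 1/(-2 + 25) = 1/23 ≈ 0.043478)
Y*w = (1/23)*(-11) = -11/23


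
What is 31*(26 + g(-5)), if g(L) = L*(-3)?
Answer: 1271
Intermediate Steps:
g(L) = -3*L
31*(26 + g(-5)) = 31*(26 - 3*(-5)) = 31*(26 + 15) = 31*41 = 1271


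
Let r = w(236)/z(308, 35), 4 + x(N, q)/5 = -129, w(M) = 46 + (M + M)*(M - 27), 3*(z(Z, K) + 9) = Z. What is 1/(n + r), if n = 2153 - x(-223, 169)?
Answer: 281/1087940 ≈ 0.00025829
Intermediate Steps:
z(Z, K) = -9 + Z/3
w(M) = 46 + 2*M*(-27 + M) (w(M) = 46 + (2*M)*(-27 + M) = 46 + 2*M*(-27 + M))
x(N, q) = -665 (x(N, q) = -20 + 5*(-129) = -20 - 645 = -665)
n = 2818 (n = 2153 - 1*(-665) = 2153 + 665 = 2818)
r = 296082/281 (r = (46 - 54*236 + 2*236**2)/(-9 + (1/3)*308) = (46 - 12744 + 2*55696)/(-9 + 308/3) = (46 - 12744 + 111392)/(281/3) = 98694*(3/281) = 296082/281 ≈ 1053.7)
1/(n + r) = 1/(2818 + 296082/281) = 1/(1087940/281) = 281/1087940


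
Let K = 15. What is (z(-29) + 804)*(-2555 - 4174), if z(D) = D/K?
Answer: -26985533/5 ≈ -5.3971e+6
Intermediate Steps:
z(D) = D/15
(z(-29) + 804)*(-2555 - 4174) = ((1/15)*(-29) + 804)*(-2555 - 4174) = (-29/15 + 804)*(-6729) = (12031/15)*(-6729) = -26985533/5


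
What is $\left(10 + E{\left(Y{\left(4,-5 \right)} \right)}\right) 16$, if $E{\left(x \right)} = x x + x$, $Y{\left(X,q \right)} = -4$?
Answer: $352$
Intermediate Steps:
$E{\left(x \right)} = x + x^{2}$ ($E{\left(x \right)} = x^{2} + x = x + x^{2}$)
$\left(10 + E{\left(Y{\left(4,-5 \right)} \right)}\right) 16 = \left(10 - 4 \left(1 - 4\right)\right) 16 = \left(10 - -12\right) 16 = \left(10 + 12\right) 16 = 22 \cdot 16 = 352$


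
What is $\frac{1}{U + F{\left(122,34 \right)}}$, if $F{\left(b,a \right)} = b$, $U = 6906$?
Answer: $\frac{1}{7028} \approx 0.00014229$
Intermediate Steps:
$\frac{1}{U + F{\left(122,34 \right)}} = \frac{1}{6906 + 122} = \frac{1}{7028}$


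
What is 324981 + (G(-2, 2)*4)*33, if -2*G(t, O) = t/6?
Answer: 325003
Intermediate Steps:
G(t, O) = -t/12 (G(t, O) = -t/(2*6) = -t/12)
324981 + (G(-2, 2)*4)*33 = 324981 + (-1/12*(-2)*4)*33 = 324981 + ((⅙)*4)*33 = 324981 + (⅔)*33 = 324981 + 22 = 325003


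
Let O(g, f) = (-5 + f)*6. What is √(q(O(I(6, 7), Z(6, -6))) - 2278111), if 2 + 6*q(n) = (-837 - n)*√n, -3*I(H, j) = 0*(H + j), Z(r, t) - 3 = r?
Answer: √(-20503002 - 2583*√6)/3 ≈ 1509.6*I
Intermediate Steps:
Z(r, t) = 3 + r
I(H, j) = 0 (I(H, j) = -0*(H + j) = -⅓*0 = 0)
O(g, f) = -30 + 6*f
q(n) = -⅓ + √n*(-837 - n)/6 (q(n) = -⅓ + ((-837 - n)*√n)/6 = -⅓ + (√n*(-837 - n))/6 = -⅓ + √n*(-837 - n)/6)
√(q(O(I(6, 7), Z(6, -6))) - 2278111) = √((-⅓ - 279*√(-30 + 6*(3 + 6))/2 - (-30 + 6*(3 + 6))^(3/2)/6) - 2278111) = √((-⅓ - 279*√(-30 + 6*9)/2 - (-30 + 6*9)^(3/2)/6) - 2278111) = √((-⅓ - 279*√(-30 + 54)/2 - (-30 + 54)^(3/2)/6) - 2278111) = √((-⅓ - 279*√6 - 8*√6) - 2278111) = √((-⅓ - 287*√6) - 2278111) = √(-6834334/3 - 287*√6)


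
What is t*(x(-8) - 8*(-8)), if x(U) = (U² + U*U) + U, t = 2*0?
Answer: 0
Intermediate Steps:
t = 0
x(U) = U + 2*U² (x(U) = (U² + U²) + U = 2*U² + U = U + 2*U²)
t*(x(-8) - 8*(-8)) = 0*(-8*(1 + 2*(-8)) - 8*(-8)) = 0*(-8*(1 - 16) + 64) = 0*(-8*(-15) + 64) = 0*(120 + 64) = 0*184 = 0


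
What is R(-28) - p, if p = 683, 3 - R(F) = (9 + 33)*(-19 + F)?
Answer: 1294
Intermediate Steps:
R(F) = 801 - 42*F (R(F) = 3 - (9 + 33)*(-19 + F) = 3 - 42*(-19 + F) = 3 - (-798 + 42*F) = 3 + (798 - 42*F) = 801 - 42*F)
R(-28) - p = (801 - 42*(-28)) - 1*683 = (801 + 1176) - 683 = 1977 - 683 = 1294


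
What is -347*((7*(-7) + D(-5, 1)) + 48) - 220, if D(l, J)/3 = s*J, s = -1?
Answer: 1168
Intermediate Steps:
D(l, J) = -3*J (D(l, J) = 3*(-J) = -3*J)
-347*((7*(-7) + D(-5, 1)) + 48) - 220 = -347*((7*(-7) - 3*1) + 48) - 220 = -347*((-49 - 3) + 48) - 220 = -347*(-52 + 48) - 220 = -347*(-4) - 220 = 1388 - 220 = 1168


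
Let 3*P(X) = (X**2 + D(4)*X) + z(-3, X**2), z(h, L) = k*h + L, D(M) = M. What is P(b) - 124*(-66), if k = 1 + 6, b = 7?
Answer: 8219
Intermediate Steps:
k = 7
z(h, L) = L + 7*h (z(h, L) = 7*h + L = L + 7*h)
P(X) = -7 + 2*X**2/3 + 4*X/3 (P(X) = ((X**2 + 4*X) + (X**2 + 7*(-3)))/3 = ((X**2 + 4*X) + (X**2 - 21))/3 = ((X**2 + 4*X) + (-21 + X**2))/3 = (-21 + 2*X**2 + 4*X)/3 = -7 + 2*X**2/3 + 4*X/3)
P(b) - 124*(-66) = (-7 + (2/3)*7**2 + (4/3)*7) - 124*(-66) = (-7 + (2/3)*49 + 28/3) + 8184 = (-7 + 98/3 + 28/3) + 8184 = 35 + 8184 = 8219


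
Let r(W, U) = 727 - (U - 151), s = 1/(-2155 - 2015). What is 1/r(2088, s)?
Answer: 4170/3661261 ≈ 0.0011390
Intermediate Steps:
s = -1/4170 (s = 1/(-4170) = -1/4170 ≈ -0.00023981)
r(W, U) = 878 - U (r(W, U) = 727 - (-151 + U) = 727 + (151 - U) = 878 - U)
1/r(2088, s) = 1/(878 - 1*(-1/4170)) = 1/(878 + 1/4170) = 1/(3661261/4170) = 4170/3661261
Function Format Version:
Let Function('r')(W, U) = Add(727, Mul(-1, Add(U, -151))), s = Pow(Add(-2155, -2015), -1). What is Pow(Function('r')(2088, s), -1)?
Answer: Rational(4170, 3661261) ≈ 0.0011390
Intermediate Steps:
s = Rational(-1, 4170) (s = Pow(-4170, -1) = Rational(-1, 4170) ≈ -0.00023981)
Function('r')(W, U) = Add(878, Mul(-1, U)) (Function('r')(W, U) = Add(727, Mul(-1, Add(-151, U))) = Add(727, Add(151, Mul(-1, U))) = Add(878, Mul(-1, U)))
Pow(Function('r')(2088, s), -1) = Pow(Add(878, Mul(-1, Rational(-1, 4170))), -1) = Pow(Add(878, Rational(1, 4170)), -1) = Pow(Rational(3661261, 4170), -1) = Rational(4170, 3661261)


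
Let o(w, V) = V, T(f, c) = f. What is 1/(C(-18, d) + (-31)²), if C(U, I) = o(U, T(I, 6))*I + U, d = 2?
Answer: 1/947 ≈ 0.0010560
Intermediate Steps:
C(U, I) = U + I² (C(U, I) = I*I + U = I² + U = U + I²)
1/(C(-18, d) + (-31)²) = 1/((-18 + 2²) + (-31)²) = 1/((-18 + 4) + 961) = 1/(-14 + 961) = 1/947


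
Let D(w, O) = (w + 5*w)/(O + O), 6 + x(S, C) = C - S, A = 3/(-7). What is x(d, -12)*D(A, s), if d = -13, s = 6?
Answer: 15/14 ≈ 1.0714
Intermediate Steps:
A = -3/7 (A = 3*(-1/7) = -3/7 ≈ -0.42857)
x(S, C) = -6 + C - S (x(S, C) = -6 + (C - S) = -6 + C - S)
D(w, O) = 3*w/O (D(w, O) = (6*w)/((2*O)) = (6*w)*(1/(2*O)) = 3*w/O)
x(d, -12)*D(A, s) = (-6 - 12 - 1*(-13))*(3*(-3/7)/6) = (-6 - 12 + 13)*(3*(-3/7)*(1/6)) = -5*(-3/14) = 15/14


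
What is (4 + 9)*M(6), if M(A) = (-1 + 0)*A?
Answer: -78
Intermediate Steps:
M(A) = -A
(4 + 9)*M(6) = (4 + 9)*(-1*6) = 13*(-6) = -78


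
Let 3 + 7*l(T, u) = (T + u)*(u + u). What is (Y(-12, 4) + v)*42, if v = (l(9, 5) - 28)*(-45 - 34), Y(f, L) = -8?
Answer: 27630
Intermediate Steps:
l(T, u) = -3/7 + 2*u*(T + u)/7 (l(T, u) = -3/7 + ((T + u)*(u + u))/7 = -3/7 + ((T + u)*(2*u))/7 = -3/7 + (2*u*(T + u))/7 = -3/7 + 2*u*(T + u)/7)
v = 4661/7 (v = ((-3/7 + (2/7)*5² + (2/7)*9*5) - 28)*(-45 - 34) = ((-3/7 + (2/7)*25 + 90/7) - 28)*(-79) = ((-3/7 + 50/7 + 90/7) - 28)*(-79) = (137/7 - 28)*(-79) = -59/7*(-79) = 4661/7 ≈ 665.86)
(Y(-12, 4) + v)*42 = (-8 + 4661/7)*42 = (4605/7)*42 = 27630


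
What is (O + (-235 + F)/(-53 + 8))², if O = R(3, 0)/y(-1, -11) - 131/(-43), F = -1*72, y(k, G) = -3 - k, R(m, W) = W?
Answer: 364657216/3744225 ≈ 97.392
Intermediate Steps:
F = -72
O = 131/43 (O = 0/(-3 - 1*(-1)) - 131/(-43) = 0/(-3 + 1) - 131*(-1/43) = 0/(-2) + 131/43 = 0*(-½) + 131/43 = 0 + 131/43 = 131/43 ≈ 3.0465)
(O + (-235 + F)/(-53 + 8))² = (131/43 + (-235 - 72)/(-53 + 8))² = (131/43 - 307/(-45))² = (131/43 - 307*(-1/45))² = (131/43 + 307/45)² = (19096/1935)² = 364657216/3744225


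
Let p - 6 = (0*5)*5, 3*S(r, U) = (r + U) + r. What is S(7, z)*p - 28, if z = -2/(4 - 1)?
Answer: -4/3 ≈ -1.3333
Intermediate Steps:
z = -2/3 ≈ -0.66667
S(r, U) = U/3 + 2*r/3 (S(r, U) = ((r + U) + r)/3 = ((U + r) + r)/3 = (U + 2*r)/3 = U/3 + 2*r/3)
p = 6 (p = 6 + (0*5)*5 = 6 + 0*5 = 6 + 0 = 6)
S(7, z)*p - 28 = ((1/3)*(-2/3) + (2/3)*7)*6 - 28 = (-2/9 + 14/3)*6 - 28 = (40/9)*6 - 28 = 80/3 - 28 = -4/3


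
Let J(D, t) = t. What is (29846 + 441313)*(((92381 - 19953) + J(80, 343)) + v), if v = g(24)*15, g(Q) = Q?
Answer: 34456328829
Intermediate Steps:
v = 360 (v = 24*15 = 360)
(29846 + 441313)*(((92381 - 19953) + J(80, 343)) + v) = (29846 + 441313)*(((92381 - 19953) + 343) + 360) = 471159*((72428 + 343) + 360) = 471159*(72771 + 360) = 471159*73131 = 34456328829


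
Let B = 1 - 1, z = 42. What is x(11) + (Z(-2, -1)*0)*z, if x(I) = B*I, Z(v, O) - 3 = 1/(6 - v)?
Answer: 0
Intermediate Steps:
Z(v, O) = 3 + 1/(6 - v)
B = 0
x(I) = 0 (x(I) = 0*I = 0)
x(11) + (Z(-2, -1)*0)*z = 0 + (((-19 + 3*(-2))/(-6 - 2))*0)*42 = 0 + (((-19 - 6)/(-8))*0)*42 = 0 + (-1/8*(-25)*0)*42 = 0 + ((25/8)*0)*42 = 0 + 0*42 = 0 + 0 = 0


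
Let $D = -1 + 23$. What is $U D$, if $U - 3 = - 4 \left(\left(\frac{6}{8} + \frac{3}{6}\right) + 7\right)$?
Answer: $-660$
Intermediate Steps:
$D = 22$
$U = -30$ ($U = 3 - 4 \left(\left(\frac{6}{8} + \frac{3}{6}\right) + 7\right) = 3 - 4 \left(\left(6 \cdot \frac{1}{8} + 3 \cdot \frac{1}{6}\right) + 7\right) = 3 - 4 \left(\left(\frac{3}{4} + \frac{1}{2}\right) + 7\right) = 3 - 4 \left(\frac{5}{4} + 7\right) = 3 - 33 = -30$)
$U D = \left(-30\right) 22 = -660$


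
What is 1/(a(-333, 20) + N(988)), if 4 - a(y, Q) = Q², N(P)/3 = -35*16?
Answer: -1/2076 ≈ -0.00048170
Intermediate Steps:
N(P) = -1680 (N(P) = 3*(-35*16) = 3*(-560) = -1680)
a(y, Q) = 4 - Q²
1/(a(-333, 20) + N(988)) = 1/((4 - 1*20²) - 1680) = 1/((4 - 1*400) - 1680) = 1/((4 - 400) - 1680) = 1/(-396 - 1680) = 1/(-2076) = -1/2076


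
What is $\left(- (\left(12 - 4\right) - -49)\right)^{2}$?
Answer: $3249$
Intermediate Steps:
$\left(- (\left(12 - 4\right) - -49)\right)^{2} = \left(- (8 + 49)\right)^{2} = \left(\left(-1\right) 57\right)^{2} = \left(-57\right)^{2} = 3249$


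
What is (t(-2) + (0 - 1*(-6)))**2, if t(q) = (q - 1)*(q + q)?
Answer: 324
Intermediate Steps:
t(q) = 2*q*(-1 + q) (t(q) = (-1 + q)*(2*q) = 2*q*(-1 + q))
(t(-2) + (0 - 1*(-6)))**2 = (2*(-2)*(-1 - 2) + (0 - 1*(-6)))**2 = (2*(-2)*(-3) + (0 + 6))**2 = (12 + 6)**2 = 18**2 = 324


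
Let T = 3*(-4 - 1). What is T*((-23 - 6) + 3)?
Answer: 390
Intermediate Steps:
T = -15 (T = 3*(-5) = -15)
T*((-23 - 6) + 3) = -15*((-23 - 6) + 3) = -15*(-29 + 3) = -15*(-26) = 390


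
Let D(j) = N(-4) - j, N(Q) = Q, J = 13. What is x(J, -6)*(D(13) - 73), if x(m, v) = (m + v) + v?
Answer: -90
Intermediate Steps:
x(m, v) = m + 2*v
D(j) = -4 - j
x(J, -6)*(D(13) - 73) = (13 + 2*(-6))*((-4 - 1*13) - 73) = (13 - 12)*((-4 - 13) - 73) = 1*(-17 - 73) = 1*(-90) = -90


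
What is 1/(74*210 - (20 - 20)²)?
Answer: 1/15540 ≈ 6.4350e-5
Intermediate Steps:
1/(74*210 - (20 - 20)²) = 1/(15540 - 1*0²) = 1/(15540 - 1*0) = 1/(15540 + 0) = 1/15540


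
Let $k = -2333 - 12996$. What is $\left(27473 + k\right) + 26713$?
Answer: $38857$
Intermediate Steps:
$k = -15329$ ($k = -2333 - 12996 = -15329$)
$\left(27473 + k\right) + 26713 = \left(27473 - 15329\right) + 26713 = 12144 + 26713 = 38857$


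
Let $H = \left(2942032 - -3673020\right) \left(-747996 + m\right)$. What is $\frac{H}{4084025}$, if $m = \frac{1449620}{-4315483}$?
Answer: $- \frac{21353159449420647776}{17624540459075} \approx -1.2116 \cdot 10^{6}$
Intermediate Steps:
$m = - \frac{1449620}{4315483}$ ($m = 1449620 \left(- \frac{1}{4315483}\right) = - \frac{1449620}{4315483} \approx -0.33591$)
$H = - \frac{21353159449420647776}{4315483}$ ($H = \left(2942032 - -3673020\right) \left(-747996 - \frac{1449620}{4315483}\right) = \left(2942032 + 3673020\right) \left(- \frac{3227965471688}{4315483}\right) = 6615052 \left(- \frac{3227965471688}{4315483}\right) = - \frac{21353159449420647776}{4315483} \approx -4.948 \cdot 10^{12}$)
$\frac{H}{4084025} = - \frac{21353159449420647776}{4315483 \cdot 4084025} = \left(- \frac{21353159449420647776}{4315483}\right) \frac{1}{4084025} = - \frac{21353159449420647776}{17624540459075}$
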